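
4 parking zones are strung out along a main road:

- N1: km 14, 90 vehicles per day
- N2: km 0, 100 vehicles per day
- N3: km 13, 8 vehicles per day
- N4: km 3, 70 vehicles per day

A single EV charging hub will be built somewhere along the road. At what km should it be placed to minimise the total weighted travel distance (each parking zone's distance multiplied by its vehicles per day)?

x = 3

For a sum of weighted absolute distances on a line, the optimum is the weighted median (not the mean). Total weight W = 268; half-weight = 134.
Sort by position and accumulate weight:
  km 0 (N2, w=100) → cum 100
  km 3 (N4, w=70) → cum 170  ≥ 134 → median here
  km 13 (N3, w=8) → cum 178
  km 14 (N1, w=90) → cum 268
Optimal location: km 3.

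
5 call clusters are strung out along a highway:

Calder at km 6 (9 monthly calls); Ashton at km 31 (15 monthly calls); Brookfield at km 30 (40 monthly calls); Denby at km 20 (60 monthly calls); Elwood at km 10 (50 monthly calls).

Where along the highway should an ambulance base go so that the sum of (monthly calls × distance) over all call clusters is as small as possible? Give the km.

For a sum of weighted absolute distances on a line, the optimum is the weighted median (not the mean). Total weight W = 174; half-weight = 87.
Sort by position and accumulate weight:
  km 6 (Calder, w=9) → cum 9
  km 10 (Elwood, w=50) → cum 59
  km 20 (Denby, w=60) → cum 119  ≥ 87 → median here
  km 30 (Brookfield, w=40) → cum 159
  km 31 (Ashton, w=15) → cum 174
Optimal location: km 20.

x = 20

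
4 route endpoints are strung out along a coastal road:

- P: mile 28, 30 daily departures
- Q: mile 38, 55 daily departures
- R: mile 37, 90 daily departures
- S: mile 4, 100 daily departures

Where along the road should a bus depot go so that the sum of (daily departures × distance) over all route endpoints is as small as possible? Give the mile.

x = 37

For a sum of weighted absolute distances on a line, the optimum is the weighted median (not the mean). Total weight W = 275; half-weight = 137.5.
Sort by position and accumulate weight:
  mile 4 (S, w=100) → cum 100
  mile 28 (P, w=30) → cum 130
  mile 37 (R, w=90) → cum 220  ≥ 137.5 → median here
  mile 38 (Q, w=55) → cum 275
Optimal location: mile 37.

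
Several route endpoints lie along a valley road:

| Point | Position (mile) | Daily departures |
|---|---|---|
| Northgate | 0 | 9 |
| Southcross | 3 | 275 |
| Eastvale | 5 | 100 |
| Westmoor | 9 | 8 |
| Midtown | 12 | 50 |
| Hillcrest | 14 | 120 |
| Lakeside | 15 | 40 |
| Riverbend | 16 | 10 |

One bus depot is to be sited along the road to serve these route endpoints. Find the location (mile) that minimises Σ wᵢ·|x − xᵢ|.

x = 5

For a sum of weighted absolute distances on a line, the optimum is the weighted median (not the mean). Total weight W = 612; half-weight = 306.
Sort by position and accumulate weight:
  mile 0 (Northgate, w=9) → cum 9
  mile 3 (Southcross, w=275) → cum 284
  mile 5 (Eastvale, w=100) → cum 384  ≥ 306 → median here
  mile 9 (Westmoor, w=8) → cum 392
  mile 12 (Midtown, w=50) → cum 442
  mile 14 (Hillcrest, w=120) → cum 562
  mile 15 (Lakeside, w=40) → cum 602
  mile 16 (Riverbend, w=10) → cum 612
Optimal location: mile 5.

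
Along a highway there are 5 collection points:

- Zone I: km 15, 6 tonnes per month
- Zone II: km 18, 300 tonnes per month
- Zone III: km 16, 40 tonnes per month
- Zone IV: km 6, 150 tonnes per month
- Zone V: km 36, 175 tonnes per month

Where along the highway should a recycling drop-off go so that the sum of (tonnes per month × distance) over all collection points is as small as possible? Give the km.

For a sum of weighted absolute distances on a line, the optimum is the weighted median (not the mean). Total weight W = 671; half-weight = 335.5.
Sort by position and accumulate weight:
  km 6 (Zone IV, w=150) → cum 150
  km 15 (Zone I, w=6) → cum 156
  km 16 (Zone III, w=40) → cum 196
  km 18 (Zone II, w=300) → cum 496  ≥ 335.5 → median here
  km 36 (Zone V, w=175) → cum 671
Optimal location: km 18.

x = 18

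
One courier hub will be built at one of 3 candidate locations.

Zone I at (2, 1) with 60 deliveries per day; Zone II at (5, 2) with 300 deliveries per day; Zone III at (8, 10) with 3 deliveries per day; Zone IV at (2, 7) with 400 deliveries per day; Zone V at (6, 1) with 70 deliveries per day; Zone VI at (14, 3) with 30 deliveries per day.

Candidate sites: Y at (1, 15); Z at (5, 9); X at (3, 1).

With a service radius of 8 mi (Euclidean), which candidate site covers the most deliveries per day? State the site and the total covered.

Coverage radius r = 8 mi; a point is covered iff (Δx)²+(Δy)² ≤ 8² = 64.
  Y (1, 15): covers {none} → 0
  Z (5, 9): covers {Zone II, Zone III, Zone IV} → 703
  X (3, 1): covers {Zone I, Zone II, Zone IV, Zone V} → 830
Maximum coverage at X: 830 deliveries per day.

X, covering 830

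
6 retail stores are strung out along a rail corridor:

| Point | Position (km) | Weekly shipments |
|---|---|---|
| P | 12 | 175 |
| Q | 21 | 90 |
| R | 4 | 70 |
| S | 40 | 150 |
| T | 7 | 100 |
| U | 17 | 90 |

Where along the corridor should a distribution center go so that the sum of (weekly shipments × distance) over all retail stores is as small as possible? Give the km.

x = 12

For a sum of weighted absolute distances on a line, the optimum is the weighted median (not the mean). Total weight W = 675; half-weight = 337.5.
Sort by position and accumulate weight:
  km 4 (R, w=70) → cum 70
  km 7 (T, w=100) → cum 170
  km 12 (P, w=175) → cum 345  ≥ 337.5 → median here
  km 17 (U, w=90) → cum 435
  km 21 (Q, w=90) → cum 525
  km 40 (S, w=150) → cum 675
Optimal location: km 12.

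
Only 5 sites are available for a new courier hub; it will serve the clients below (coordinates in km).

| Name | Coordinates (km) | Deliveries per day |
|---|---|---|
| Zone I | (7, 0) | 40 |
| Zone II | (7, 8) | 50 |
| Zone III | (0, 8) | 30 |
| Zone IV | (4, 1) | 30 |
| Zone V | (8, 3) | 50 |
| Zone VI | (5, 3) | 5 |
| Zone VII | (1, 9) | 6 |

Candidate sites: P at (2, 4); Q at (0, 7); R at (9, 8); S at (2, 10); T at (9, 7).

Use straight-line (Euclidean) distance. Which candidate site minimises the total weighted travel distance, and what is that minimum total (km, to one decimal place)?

Total weighted distance at each candidate:
  P (2, 4): total = 1169.2
  Q (0, 7): total = 1488.5
  R (9, 8): total = 1293.3
  S (2, 10): total = 1585.5
  T (9, 7): total = 1192.9
Minimum is at P with total 1169.2 km.

P, total 1169.2 km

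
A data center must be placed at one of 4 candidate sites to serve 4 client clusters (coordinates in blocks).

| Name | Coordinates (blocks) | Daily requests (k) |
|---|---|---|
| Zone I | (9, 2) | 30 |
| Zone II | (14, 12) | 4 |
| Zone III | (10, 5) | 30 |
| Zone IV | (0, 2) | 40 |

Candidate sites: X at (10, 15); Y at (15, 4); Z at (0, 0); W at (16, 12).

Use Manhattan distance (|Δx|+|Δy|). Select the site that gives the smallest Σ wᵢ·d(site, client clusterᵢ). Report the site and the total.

Total weighted distance at each candidate:
  X (10, 15): total = 1668
  Y (15, 4): total = 1136
  Z (0, 0): total = 964
  W (16, 12): total = 1948
Minimum is at Z with total 964 blocks.

Z, total 964 blocks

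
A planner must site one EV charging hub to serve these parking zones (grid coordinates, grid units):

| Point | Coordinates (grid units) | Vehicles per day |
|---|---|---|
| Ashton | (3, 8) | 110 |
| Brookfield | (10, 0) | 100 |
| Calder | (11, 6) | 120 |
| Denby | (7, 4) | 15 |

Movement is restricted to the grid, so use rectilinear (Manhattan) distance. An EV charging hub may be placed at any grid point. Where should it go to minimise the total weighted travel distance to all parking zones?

Manhattan distance separates: Σwᵢ(|x−xᵢ|+|y−yᵢ|) = Σwᵢ|x−xᵢ| + Σwᵢ|y−yᵢ|, so x and y are optimised independently as 1-D weighted medians.
Total weight W = 345; half = 172.5.
x-coordinate, sorted with cumulative weight:
  x=3 (Ashton, w=110) cum 110
  x=7 (Denby, w=15) cum 125
  x=10 (Brookfield, w=100) cum 225  ← median
  x=11 (Calder, w=120) cum 345
⇒ x* = 10
y-coordinate, sorted with cumulative weight:
  y=0 (Brookfield, w=100) cum 100
  y=4 (Denby, w=15) cum 115
  y=6 (Calder, w=120) cum 235  ← median
  y=8 (Ashton, w=110) cum 345
⇒ y* = 6

(10, 6)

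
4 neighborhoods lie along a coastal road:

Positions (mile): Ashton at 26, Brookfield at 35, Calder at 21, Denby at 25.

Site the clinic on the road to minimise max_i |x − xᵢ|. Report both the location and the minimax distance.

The 1-center on a line is the midpoint of the two extreme points: leftmost at 21, rightmost at 35.
Optimal location = (21 + 35)/2 = 28; maximum distance = (35 − 21)/2 = 7.

location 28, max distance 7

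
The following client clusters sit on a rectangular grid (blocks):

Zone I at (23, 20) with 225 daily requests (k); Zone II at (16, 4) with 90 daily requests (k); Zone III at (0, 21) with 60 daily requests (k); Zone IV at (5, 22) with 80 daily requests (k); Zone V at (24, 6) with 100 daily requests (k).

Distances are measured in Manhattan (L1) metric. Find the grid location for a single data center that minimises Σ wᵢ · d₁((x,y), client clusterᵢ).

Manhattan distance separates: Σwᵢ(|x−xᵢ|+|y−yᵢ|) = Σwᵢ|x−xᵢ| + Σwᵢ|y−yᵢ|, so x and y are optimised independently as 1-D weighted medians.
Total weight W = 555; half = 277.5.
x-coordinate, sorted with cumulative weight:
  x=0 (Zone III, w=60) cum 60
  x=5 (Zone IV, w=80) cum 140
  x=16 (Zone II, w=90) cum 230
  x=23 (Zone I, w=225) cum 455  ← median
  x=24 (Zone V, w=100) cum 555
⇒ x* = 23
y-coordinate, sorted with cumulative weight:
  y=4 (Zone II, w=90) cum 90
  y=6 (Zone V, w=100) cum 190
  y=20 (Zone I, w=225) cum 415  ← median
  y=21 (Zone III, w=60) cum 475
  y=22 (Zone IV, w=80) cum 555
⇒ y* = 20

(23, 20)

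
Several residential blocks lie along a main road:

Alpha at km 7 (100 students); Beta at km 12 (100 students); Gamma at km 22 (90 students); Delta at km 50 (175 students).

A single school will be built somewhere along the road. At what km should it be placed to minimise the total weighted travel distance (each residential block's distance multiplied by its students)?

For a sum of weighted absolute distances on a line, the optimum is the weighted median (not the mean). Total weight W = 465; half-weight = 232.5.
Sort by position and accumulate weight:
  km 7 (Alpha, w=100) → cum 100
  km 12 (Beta, w=100) → cum 200
  km 22 (Gamma, w=90) → cum 290  ≥ 232.5 → median here
  km 50 (Delta, w=175) → cum 465
Optimal location: km 22.

x = 22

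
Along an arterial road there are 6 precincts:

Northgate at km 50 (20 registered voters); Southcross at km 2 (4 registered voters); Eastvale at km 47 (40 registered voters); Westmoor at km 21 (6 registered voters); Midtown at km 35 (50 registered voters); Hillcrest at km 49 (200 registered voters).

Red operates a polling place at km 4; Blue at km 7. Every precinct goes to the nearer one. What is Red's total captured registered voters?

The indifferent point is the midpoint (4+7)/2 = 5.5; precincts left of it (closer to Red at 4) go to Red, those right go to Blue.
  Southcross at 2 (w=4) → Red
  Westmoor at 21 (w=6) → Blue
  Midtown at 35 (w=50) → Blue
  Eastvale at 47 (w=40) → Blue
  Hillcrest at 49 (w=200) → Blue
  Northgate at 50 (w=20) → Blue
Red captures 4; Blue captures 316.

4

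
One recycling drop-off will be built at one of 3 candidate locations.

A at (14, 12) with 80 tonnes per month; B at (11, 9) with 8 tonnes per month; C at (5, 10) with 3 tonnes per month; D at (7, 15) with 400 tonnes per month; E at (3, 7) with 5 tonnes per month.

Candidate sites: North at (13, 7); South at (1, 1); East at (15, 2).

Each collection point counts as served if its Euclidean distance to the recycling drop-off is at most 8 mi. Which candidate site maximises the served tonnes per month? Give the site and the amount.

North, covering 88

Coverage radius r = 8 mi; a point is covered iff (Δx)²+(Δy)² ≤ 8² = 64.
  North (13, 7): covers {A, B} → 88
  South (1, 1): covers {E} → 5
  East (15, 2): covers {none} → 0
Maximum coverage at North: 88 tonnes per month.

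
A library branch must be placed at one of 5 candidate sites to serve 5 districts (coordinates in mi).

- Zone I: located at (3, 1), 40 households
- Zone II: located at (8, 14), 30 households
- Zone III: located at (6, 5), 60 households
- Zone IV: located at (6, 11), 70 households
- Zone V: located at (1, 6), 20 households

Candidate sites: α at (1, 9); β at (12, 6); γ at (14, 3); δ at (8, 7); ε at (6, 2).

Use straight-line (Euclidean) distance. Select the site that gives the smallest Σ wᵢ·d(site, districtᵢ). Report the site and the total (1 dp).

δ, total 1146.6 mi

Total weighted distance at each candidate:
  α (1, 9): total = 1409.1
  β (12, 6): total = 1811.8
  γ (14, 3): total = 2376.7
  δ (8, 7): total = 1146.6
  ε (6, 2): total = 1429.5
Minimum is at δ with total 1146.6 mi.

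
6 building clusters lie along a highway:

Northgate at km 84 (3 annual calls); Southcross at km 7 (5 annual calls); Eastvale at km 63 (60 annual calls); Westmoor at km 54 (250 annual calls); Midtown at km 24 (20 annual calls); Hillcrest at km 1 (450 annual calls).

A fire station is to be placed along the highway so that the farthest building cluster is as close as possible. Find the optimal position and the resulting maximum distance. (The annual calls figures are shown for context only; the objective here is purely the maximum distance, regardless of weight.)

The 1-center on a line is the midpoint of the two extreme points: leftmost at 1, rightmost at 84.
Optimal location = (1 + 84)/2 = 42.5; maximum distance = (84 − 1)/2 = 41.5.

location 42.5, max distance 41.5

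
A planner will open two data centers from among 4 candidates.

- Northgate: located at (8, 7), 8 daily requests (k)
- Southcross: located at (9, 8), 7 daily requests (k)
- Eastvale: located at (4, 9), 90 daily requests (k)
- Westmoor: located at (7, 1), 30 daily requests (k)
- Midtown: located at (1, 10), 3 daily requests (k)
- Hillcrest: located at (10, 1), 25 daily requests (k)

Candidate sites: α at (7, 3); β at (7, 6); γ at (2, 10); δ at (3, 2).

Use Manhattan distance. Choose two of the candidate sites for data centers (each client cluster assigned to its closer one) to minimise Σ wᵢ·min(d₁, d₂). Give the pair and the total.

{α, γ}, total 547

Evaluate every pair (each demand assigned to the nearer of the two):
  {α, γ}: total = 547
  {β, γ}: total = 667
  {γ, δ}: total = 758
  {α, β}: total = 799
  {β, δ}: total = 964
  {α, δ}: total = 1024
Best pair: {α, γ} with total 547.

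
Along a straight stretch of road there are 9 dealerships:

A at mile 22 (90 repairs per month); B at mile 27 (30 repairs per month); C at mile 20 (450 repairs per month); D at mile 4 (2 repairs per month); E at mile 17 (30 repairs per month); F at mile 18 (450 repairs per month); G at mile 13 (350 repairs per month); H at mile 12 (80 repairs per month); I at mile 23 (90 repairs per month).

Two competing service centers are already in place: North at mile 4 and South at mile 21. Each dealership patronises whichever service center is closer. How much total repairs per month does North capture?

82

The indifferent point is the midpoint (4+21)/2 = 12.5; dealerships left of it (closer to North at 4) go to North, those right go to South.
  D at 4 (w=2) → North
  H at 12 (w=80) → North
  G at 13 (w=350) → South
  E at 17 (w=30) → South
  F at 18 (w=450) → South
  C at 20 (w=450) → South
  A at 22 (w=90) → South
  I at 23 (w=90) → South
  B at 27 (w=30) → South
North captures 82; South captures 1490.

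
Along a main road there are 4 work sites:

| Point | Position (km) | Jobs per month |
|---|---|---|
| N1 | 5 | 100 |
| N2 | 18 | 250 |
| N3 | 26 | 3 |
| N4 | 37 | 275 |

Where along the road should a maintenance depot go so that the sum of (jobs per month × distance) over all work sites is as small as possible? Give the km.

For a sum of weighted absolute distances on a line, the optimum is the weighted median (not the mean). Total weight W = 628; half-weight = 314.
Sort by position and accumulate weight:
  km 5 (N1, w=100) → cum 100
  km 18 (N2, w=250) → cum 350  ≥ 314 → median here
  km 26 (N3, w=3) → cum 353
  km 37 (N4, w=275) → cum 628
Optimal location: km 18.

x = 18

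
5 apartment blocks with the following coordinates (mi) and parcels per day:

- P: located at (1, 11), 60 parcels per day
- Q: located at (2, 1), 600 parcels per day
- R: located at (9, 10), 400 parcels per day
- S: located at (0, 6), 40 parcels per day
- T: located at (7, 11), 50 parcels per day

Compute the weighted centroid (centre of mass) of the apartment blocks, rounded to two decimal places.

The minimiser of Σwᵢ‖p−pᵢ‖² is the weighted centroid p* = (Σwᵢpᵢ)/(Σwᵢ).
Σwᵢ = 1150.
Σwᵢxᵢ = 60·1 + 600·2 + 400·9 + 40·0 + 50·7 = 5210.
Σwᵢyᵢ = 60·11 + 600·1 + 400·10 + 40·6 + 50·11 = 6050.
x* = 5210/1150 = 4.53, y* = 6050/1150 = 5.26.

(4.53, 5.26)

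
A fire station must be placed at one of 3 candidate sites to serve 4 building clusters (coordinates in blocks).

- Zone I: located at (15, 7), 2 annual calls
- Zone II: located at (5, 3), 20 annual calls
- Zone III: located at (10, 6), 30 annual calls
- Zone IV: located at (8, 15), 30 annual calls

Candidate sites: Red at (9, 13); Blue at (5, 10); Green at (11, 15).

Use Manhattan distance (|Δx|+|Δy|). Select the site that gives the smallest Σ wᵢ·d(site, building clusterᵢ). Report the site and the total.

Total weighted distance at each candidate:
  Red (9, 13): total = 634
  Blue (5, 10): total = 676
  Green (11, 15): total = 774
Minimum is at Red with total 634 blocks.

Red, total 634 blocks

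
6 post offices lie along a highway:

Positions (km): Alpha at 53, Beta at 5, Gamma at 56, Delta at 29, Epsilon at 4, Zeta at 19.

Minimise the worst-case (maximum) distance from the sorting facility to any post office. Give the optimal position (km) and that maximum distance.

The 1-center on a line is the midpoint of the two extreme points: leftmost at 4, rightmost at 56.
Optimal location = (4 + 56)/2 = 30; maximum distance = (56 − 4)/2 = 26.

location 30, max distance 26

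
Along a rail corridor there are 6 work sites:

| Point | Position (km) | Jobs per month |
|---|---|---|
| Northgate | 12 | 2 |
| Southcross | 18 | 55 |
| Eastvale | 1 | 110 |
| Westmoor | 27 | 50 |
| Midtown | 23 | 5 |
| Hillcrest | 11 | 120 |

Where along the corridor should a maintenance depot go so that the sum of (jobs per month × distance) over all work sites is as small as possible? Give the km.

x = 11

For a sum of weighted absolute distances on a line, the optimum is the weighted median (not the mean). Total weight W = 342; half-weight = 171.
Sort by position and accumulate weight:
  km 1 (Eastvale, w=110) → cum 110
  km 11 (Hillcrest, w=120) → cum 230  ≥ 171 → median here
  km 12 (Northgate, w=2) → cum 232
  km 18 (Southcross, w=55) → cum 287
  km 23 (Midtown, w=5) → cum 292
  km 27 (Westmoor, w=50) → cum 342
Optimal location: km 11.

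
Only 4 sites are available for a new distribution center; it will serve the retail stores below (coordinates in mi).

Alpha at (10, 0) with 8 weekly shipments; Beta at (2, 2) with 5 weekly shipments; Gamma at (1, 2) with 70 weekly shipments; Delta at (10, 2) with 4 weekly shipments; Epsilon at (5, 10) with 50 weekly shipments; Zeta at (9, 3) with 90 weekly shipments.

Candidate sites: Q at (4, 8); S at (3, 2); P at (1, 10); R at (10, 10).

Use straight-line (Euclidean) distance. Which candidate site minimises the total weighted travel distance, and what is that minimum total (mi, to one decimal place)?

S, total 1191.0 mi

Total weighted distance at each candidate:
  Q (4, 8): total = 1363.3
  S (3, 2): total = 1191.0
  P (1, 10): total = 1912.8
  R (10, 10): total = 1897.9
Minimum is at S with total 1191.0 mi.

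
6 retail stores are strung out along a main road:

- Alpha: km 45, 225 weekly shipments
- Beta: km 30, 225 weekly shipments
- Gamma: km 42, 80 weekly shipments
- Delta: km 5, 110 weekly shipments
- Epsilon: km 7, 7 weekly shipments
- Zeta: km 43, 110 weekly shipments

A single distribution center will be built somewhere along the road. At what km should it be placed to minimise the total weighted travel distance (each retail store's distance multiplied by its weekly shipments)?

x = 42

For a sum of weighted absolute distances on a line, the optimum is the weighted median (not the mean). Total weight W = 757; half-weight = 378.5.
Sort by position and accumulate weight:
  km 5 (Delta, w=110) → cum 110
  km 7 (Epsilon, w=7) → cum 117
  km 30 (Beta, w=225) → cum 342
  km 42 (Gamma, w=80) → cum 422  ≥ 378.5 → median here
  km 43 (Zeta, w=110) → cum 532
  km 45 (Alpha, w=225) → cum 757
Optimal location: km 42.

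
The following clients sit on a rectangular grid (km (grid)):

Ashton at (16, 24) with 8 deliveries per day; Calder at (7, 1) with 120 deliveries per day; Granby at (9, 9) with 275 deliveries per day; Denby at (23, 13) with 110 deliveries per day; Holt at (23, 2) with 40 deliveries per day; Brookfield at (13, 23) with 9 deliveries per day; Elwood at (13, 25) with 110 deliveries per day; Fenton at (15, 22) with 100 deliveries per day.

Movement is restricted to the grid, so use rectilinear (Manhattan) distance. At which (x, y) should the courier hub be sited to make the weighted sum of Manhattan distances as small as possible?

Manhattan distance separates: Σwᵢ(|x−xᵢ|+|y−yᵢ|) = Σwᵢ|x−xᵢ| + Σwᵢ|y−yᵢ|, so x and y are optimised independently as 1-D weighted medians.
Total weight W = 772; half = 386.
x-coordinate, sorted with cumulative weight:
  x=7 (Calder, w=120) cum 120
  x=9 (Granby, w=275) cum 395  ← median
  x=13 (Brookfield, w=9) cum 404
  x=13 (Elwood, w=110) cum 514
  x=15 (Fenton, w=100) cum 614
  x=16 (Ashton, w=8) cum 622
  x=23 (Denby, w=110) cum 732
  x=23 (Holt, w=40) cum 772
⇒ x* = 9
y-coordinate, sorted with cumulative weight:
  y=1 (Calder, w=120) cum 120
  y=2 (Holt, w=40) cum 160
  y=9 (Granby, w=275) cum 435  ← median
  y=13 (Denby, w=110) cum 545
  y=22 (Fenton, w=100) cum 645
  y=23 (Brookfield, w=9) cum 654
  y=24 (Ashton, w=8) cum 662
  y=25 (Elwood, w=110) cum 772
⇒ y* = 9

(9, 9)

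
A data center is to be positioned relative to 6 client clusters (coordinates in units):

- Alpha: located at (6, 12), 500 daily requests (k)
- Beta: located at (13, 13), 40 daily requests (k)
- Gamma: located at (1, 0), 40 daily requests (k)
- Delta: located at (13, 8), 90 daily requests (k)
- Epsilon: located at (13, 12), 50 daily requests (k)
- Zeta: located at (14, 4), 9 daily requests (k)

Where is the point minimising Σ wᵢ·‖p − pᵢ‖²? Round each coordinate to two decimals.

(7.55, 10.80)

The minimiser of Σwᵢ‖p−pᵢ‖² is the weighted centroid p* = (Σwᵢpᵢ)/(Σwᵢ).
Σwᵢ = 729.
Σwᵢxᵢ = 500·6 + 40·13 + 40·1 + 90·13 + 50·13 + 9·14 = 5506.
Σwᵢyᵢ = 500·12 + 40·13 + 40·0 + 90·8 + 50·12 + 9·4 = 7876.
x* = 5506/729 = 7.55, y* = 7876/729 = 10.80.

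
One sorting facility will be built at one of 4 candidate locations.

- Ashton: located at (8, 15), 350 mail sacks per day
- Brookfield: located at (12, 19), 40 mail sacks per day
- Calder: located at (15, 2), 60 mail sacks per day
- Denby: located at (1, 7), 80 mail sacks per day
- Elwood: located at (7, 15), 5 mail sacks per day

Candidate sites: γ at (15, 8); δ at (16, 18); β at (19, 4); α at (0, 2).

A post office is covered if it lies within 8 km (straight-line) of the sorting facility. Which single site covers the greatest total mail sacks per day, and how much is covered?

α, covering 80

Coverage radius r = 8 km; a point is covered iff (Δx)²+(Δy)² ≤ 8² = 64.
  γ (15, 8): covers {Calder} → 60
  δ (16, 18): covers {Brookfield} → 40
  β (19, 4): covers {Calder} → 60
  α (0, 2): covers {Denby} → 80
Maximum coverage at α: 80 mail sacks per day.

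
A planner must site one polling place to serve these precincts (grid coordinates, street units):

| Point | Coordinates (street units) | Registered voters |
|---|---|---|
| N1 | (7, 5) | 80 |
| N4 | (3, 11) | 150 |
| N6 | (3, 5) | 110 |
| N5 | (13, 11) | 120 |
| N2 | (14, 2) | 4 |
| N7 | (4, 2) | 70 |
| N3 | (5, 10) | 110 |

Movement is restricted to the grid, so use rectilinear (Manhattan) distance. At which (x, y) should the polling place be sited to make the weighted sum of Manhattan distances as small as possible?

(4, 10)

Manhattan distance separates: Σwᵢ(|x−xᵢ|+|y−yᵢ|) = Σwᵢ|x−xᵢ| + Σwᵢ|y−yᵢ|, so x and y are optimised independently as 1-D weighted medians.
Total weight W = 644; half = 322.
x-coordinate, sorted with cumulative weight:
  x=3 (N4, w=150) cum 150
  x=3 (N6, w=110) cum 260
  x=4 (N7, w=70) cum 330  ← median
  x=5 (N3, w=110) cum 440
  x=7 (N1, w=80) cum 520
  x=13 (N5, w=120) cum 640
  x=14 (N2, w=4) cum 644
⇒ x* = 4
y-coordinate, sorted with cumulative weight:
  y=2 (N2, w=4) cum 4
  y=2 (N7, w=70) cum 74
  y=5 (N1, w=80) cum 154
  y=5 (N6, w=110) cum 264
  y=10 (N3, w=110) cum 374  ← median
  y=11 (N4, w=150) cum 524
  y=11 (N5, w=120) cum 644
⇒ y* = 10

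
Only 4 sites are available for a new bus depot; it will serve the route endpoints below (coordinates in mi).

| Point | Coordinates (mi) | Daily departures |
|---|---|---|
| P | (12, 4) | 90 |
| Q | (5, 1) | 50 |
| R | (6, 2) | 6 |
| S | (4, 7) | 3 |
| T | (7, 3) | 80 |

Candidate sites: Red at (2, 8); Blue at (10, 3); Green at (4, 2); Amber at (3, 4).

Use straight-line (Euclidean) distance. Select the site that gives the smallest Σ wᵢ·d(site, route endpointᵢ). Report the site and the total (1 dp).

Blue, total 756.9 mi

Total weighted distance at each candidate:
  Red (2, 8): total = 1965.8
  Blue (10, 3): total = 756.9
  Green (4, 2): total = 1092.9
  Amber (3, 4): total = 1351.2
Minimum is at Blue with total 756.9 mi.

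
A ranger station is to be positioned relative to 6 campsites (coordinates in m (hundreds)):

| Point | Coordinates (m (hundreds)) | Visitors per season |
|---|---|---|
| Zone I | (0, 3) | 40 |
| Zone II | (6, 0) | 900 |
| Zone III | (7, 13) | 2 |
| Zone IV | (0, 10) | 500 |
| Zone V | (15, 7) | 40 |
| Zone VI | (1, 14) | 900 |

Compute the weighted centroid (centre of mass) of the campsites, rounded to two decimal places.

(2.90, 7.57)

The minimiser of Σwᵢ‖p−pᵢ‖² is the weighted centroid p* = (Σwᵢpᵢ)/(Σwᵢ).
Σwᵢ = 2382.
Σwᵢxᵢ = 40·0 + 900·6 + 2·7 + 500·0 + 40·15 + 900·1 = 6914.
Σwᵢyᵢ = 40·3 + 900·0 + 2·13 + 500·10 + 40·7 + 900·14 = 18026.
x* = 6914/2382 = 2.90, y* = 18026/2382 = 7.57.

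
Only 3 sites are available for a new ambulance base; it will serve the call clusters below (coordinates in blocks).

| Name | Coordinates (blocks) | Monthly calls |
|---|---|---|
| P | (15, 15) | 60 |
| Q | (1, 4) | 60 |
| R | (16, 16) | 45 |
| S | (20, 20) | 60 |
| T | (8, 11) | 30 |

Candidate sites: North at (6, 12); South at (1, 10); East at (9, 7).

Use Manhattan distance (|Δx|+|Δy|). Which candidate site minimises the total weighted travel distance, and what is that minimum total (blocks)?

Total weighted distance at each candidate:
  North (6, 12): total = 3540
  South (1, 10): total = 4425
  East (9, 7): total = 3810
Minimum is at North with total 3540 blocks.

North, total 3540 blocks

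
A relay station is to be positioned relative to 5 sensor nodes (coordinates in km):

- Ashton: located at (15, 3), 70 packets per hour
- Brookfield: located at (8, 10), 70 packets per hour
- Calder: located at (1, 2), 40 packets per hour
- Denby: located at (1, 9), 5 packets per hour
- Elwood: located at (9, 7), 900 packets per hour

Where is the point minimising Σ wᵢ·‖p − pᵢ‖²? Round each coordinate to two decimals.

The minimiser of Σwᵢ‖p−pᵢ‖² is the weighted centroid p* = (Σwᵢpᵢ)/(Σwᵢ).
Σwᵢ = 1085.
Σwᵢxᵢ = 70·15 + 70·8 + 40·1 + 5·1 + 900·9 = 9755.
Σwᵢyᵢ = 70·3 + 70·10 + 40·2 + 5·9 + 900·7 = 7335.
x* = 9755/1085 = 8.99, y* = 7335/1085 = 6.76.

(8.99, 6.76)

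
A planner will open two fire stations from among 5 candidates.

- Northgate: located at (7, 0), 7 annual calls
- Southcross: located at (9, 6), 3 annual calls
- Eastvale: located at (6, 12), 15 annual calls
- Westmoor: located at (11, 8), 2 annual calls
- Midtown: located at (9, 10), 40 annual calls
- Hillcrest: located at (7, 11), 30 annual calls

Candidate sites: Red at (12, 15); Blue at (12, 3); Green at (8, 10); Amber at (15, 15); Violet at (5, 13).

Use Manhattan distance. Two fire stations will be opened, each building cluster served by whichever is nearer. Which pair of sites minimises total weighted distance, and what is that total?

Evaluate every pair (each demand assigned to the nearer of the two):
  {Green, Violet}: total = 232
  {Blue, Green}: total = 241
  {Red, Green}: total = 262
  {Green, Amber}: total = 262
  {Blue, Violet}: total = 516
  {Red, Violet}: total = 584
  {Amber, Violet}: total = 590
  {Red, Blue}: total = 811
  {Red, Amber}: total = 917
  {Blue, Amber}: total = 1026
Best pair: {Green, Violet} with total 232.

{Green, Violet}, total 232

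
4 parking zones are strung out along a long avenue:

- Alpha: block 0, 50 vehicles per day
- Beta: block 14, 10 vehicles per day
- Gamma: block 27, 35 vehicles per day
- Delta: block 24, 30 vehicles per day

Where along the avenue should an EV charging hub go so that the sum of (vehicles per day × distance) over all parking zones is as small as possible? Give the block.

For a sum of weighted absolute distances on a line, the optimum is the weighted median (not the mean). Total weight W = 125; half-weight = 62.5.
Sort by position and accumulate weight:
  block 0 (Alpha, w=50) → cum 50
  block 14 (Beta, w=10) → cum 60
  block 24 (Delta, w=30) → cum 90  ≥ 62.5 → median here
  block 27 (Gamma, w=35) → cum 125
Optimal location: block 24.

x = 24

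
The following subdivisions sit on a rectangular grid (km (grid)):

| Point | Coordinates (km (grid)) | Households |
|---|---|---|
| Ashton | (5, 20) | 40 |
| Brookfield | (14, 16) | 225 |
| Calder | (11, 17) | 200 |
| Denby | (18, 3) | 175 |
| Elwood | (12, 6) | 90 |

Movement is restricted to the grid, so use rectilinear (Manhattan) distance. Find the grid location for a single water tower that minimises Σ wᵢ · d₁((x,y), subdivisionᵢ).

Manhattan distance separates: Σwᵢ(|x−xᵢ|+|y−yᵢ|) = Σwᵢ|x−xᵢ| + Σwᵢ|y−yᵢ|, so x and y are optimised independently as 1-D weighted medians.
Total weight W = 730; half = 365.
x-coordinate, sorted with cumulative weight:
  x=5 (Ashton, w=40) cum 40
  x=11 (Calder, w=200) cum 240
  x=12 (Elwood, w=90) cum 330
  x=14 (Brookfield, w=225) cum 555  ← median
  x=18 (Denby, w=175) cum 730
⇒ x* = 14
y-coordinate, sorted with cumulative weight:
  y=3 (Denby, w=175) cum 175
  y=6 (Elwood, w=90) cum 265
  y=16 (Brookfield, w=225) cum 490  ← median
  y=17 (Calder, w=200) cum 690
  y=20 (Ashton, w=40) cum 730
⇒ y* = 16

(14, 16)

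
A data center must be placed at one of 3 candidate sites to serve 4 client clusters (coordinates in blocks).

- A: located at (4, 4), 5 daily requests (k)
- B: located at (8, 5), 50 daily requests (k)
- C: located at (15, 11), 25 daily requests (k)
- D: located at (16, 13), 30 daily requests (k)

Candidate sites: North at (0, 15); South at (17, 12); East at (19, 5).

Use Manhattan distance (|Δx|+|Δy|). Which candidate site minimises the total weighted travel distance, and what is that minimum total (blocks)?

South, total 1040 blocks

Total weighted distance at each candidate:
  North (0, 15): total = 1990
  South (17, 12): total = 1040
  East (19, 5): total = 1210
Minimum is at South with total 1040 blocks.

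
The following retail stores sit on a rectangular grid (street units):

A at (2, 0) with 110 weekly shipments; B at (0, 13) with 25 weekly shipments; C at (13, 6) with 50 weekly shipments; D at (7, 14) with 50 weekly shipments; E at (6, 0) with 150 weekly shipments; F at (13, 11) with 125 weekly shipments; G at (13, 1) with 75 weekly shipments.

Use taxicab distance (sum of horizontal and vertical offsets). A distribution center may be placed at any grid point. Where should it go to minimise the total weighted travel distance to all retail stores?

Manhattan distance separates: Σwᵢ(|x−xᵢ|+|y−yᵢ|) = Σwᵢ|x−xᵢ| + Σwᵢ|y−yᵢ|, so x and y are optimised independently as 1-D weighted medians.
Total weight W = 585; half = 292.5.
x-coordinate, sorted with cumulative weight:
  x=0 (B, w=25) cum 25
  x=2 (A, w=110) cum 135
  x=6 (E, w=150) cum 285
  x=7 (D, w=50) cum 335  ← median
  x=13 (C, w=50) cum 385
  x=13 (F, w=125) cum 510
  x=13 (G, w=75) cum 585
⇒ x* = 7
y-coordinate, sorted with cumulative weight:
  y=0 (A, w=110) cum 110
  y=0 (E, w=150) cum 260
  y=1 (G, w=75) cum 335  ← median
  y=6 (C, w=50) cum 385
  y=11 (F, w=125) cum 510
  y=13 (B, w=25) cum 535
  y=14 (D, w=50) cum 585
⇒ y* = 1

(7, 1)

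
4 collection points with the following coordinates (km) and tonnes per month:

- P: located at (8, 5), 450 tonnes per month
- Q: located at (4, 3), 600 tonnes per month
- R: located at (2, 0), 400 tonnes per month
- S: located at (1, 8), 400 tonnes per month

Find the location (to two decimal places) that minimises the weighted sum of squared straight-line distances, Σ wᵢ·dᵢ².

(3.89, 3.92)

The minimiser of Σwᵢ‖p−pᵢ‖² is the weighted centroid p* = (Σwᵢpᵢ)/(Σwᵢ).
Σwᵢ = 1850.
Σwᵢxᵢ = 450·8 + 600·4 + 400·2 + 400·1 = 7200.
Σwᵢyᵢ = 450·5 + 600·3 + 400·0 + 400·8 = 7250.
x* = 7200/1850 = 3.89, y* = 7250/1850 = 3.92.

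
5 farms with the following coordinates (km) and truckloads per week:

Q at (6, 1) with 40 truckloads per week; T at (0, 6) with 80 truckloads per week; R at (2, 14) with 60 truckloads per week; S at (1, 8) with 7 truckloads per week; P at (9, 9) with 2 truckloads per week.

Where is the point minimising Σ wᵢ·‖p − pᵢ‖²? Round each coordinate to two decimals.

The minimiser of Σwᵢ‖p−pᵢ‖² is the weighted centroid p* = (Σwᵢpᵢ)/(Σwᵢ).
Σwᵢ = 189.
Σwᵢxᵢ = 40·6 + 80·0 + 60·2 + 7·1 + 2·9 = 385.
Σwᵢyᵢ = 40·1 + 80·6 + 60·14 + 7·8 + 2·9 = 1434.
x* = 385/189 = 2.04, y* = 1434/189 = 7.59.

(2.04, 7.59)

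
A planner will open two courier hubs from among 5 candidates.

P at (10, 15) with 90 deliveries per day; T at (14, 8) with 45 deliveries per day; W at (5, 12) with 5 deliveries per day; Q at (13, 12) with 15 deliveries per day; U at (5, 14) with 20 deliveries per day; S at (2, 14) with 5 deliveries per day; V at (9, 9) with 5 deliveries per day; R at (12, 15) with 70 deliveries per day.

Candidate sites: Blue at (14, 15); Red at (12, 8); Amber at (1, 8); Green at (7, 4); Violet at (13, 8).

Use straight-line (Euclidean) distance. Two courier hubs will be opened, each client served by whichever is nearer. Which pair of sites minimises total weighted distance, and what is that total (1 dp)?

Evaluate every pair (each demand assigned to the nearer of the two):
  {Blue, Violet}: total = 899.1
  {Blue, Red}: total = 933.0
  {Blue, Amber}: total = 1104.4
  {Blue, Green}: total = 1167.6
  {Amber, Violet}: total = 1508.9
  {Red, Amber}: total = 1515.8
  {Red, Violet}: total = 1549.0
  {Red, Green}: total = 1593.5
  {Green, Violet}: total = 1603.1
  {Amber, Green}: total = 2614.6
Best pair: {Blue, Violet} with total 899.1.

{Blue, Violet}, total 899.1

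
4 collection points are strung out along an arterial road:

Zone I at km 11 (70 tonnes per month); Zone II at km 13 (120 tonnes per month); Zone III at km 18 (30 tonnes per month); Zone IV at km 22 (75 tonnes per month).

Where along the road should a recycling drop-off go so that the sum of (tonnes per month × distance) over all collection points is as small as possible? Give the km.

x = 13

For a sum of weighted absolute distances on a line, the optimum is the weighted median (not the mean). Total weight W = 295; half-weight = 147.5.
Sort by position and accumulate weight:
  km 11 (Zone I, w=70) → cum 70
  km 13 (Zone II, w=120) → cum 190  ≥ 147.5 → median here
  km 18 (Zone III, w=30) → cum 220
  km 22 (Zone IV, w=75) → cum 295
Optimal location: km 13.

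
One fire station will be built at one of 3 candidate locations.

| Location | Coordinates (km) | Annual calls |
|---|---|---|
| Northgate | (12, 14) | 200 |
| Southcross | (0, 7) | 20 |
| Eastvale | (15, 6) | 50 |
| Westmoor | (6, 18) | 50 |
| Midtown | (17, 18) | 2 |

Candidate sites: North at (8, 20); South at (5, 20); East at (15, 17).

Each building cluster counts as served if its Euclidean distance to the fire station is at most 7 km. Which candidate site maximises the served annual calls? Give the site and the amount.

Coverage radius r = 7 km; a point is covered iff (Δx)²+(Δy)² ≤ 7² = 49.
  North (8, 20): covers {Westmoor} → 50
  South (5, 20): covers {Westmoor} → 50
  East (15, 17): covers {Northgate, Midtown} → 202
Maximum coverage at East: 202 annual calls.

East, covering 202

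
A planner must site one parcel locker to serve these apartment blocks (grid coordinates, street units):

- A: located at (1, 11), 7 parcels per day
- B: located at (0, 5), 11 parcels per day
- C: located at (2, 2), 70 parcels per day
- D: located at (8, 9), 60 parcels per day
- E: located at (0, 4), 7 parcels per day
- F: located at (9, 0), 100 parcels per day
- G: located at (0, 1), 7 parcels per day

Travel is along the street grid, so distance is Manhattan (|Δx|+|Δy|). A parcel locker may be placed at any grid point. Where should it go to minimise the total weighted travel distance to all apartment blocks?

Manhattan distance separates: Σwᵢ(|x−xᵢ|+|y−yᵢ|) = Σwᵢ|x−xᵢ| + Σwᵢ|y−yᵢ|, so x and y are optimised independently as 1-D weighted medians.
Total weight W = 262; half = 131.
x-coordinate, sorted with cumulative weight:
  x=0 (B, w=11) cum 11
  x=0 (E, w=7) cum 18
  x=0 (G, w=7) cum 25
  x=1 (A, w=7) cum 32
  x=2 (C, w=70) cum 102
  x=8 (D, w=60) cum 162  ← median
  x=9 (F, w=100) cum 262
⇒ x* = 8
y-coordinate, sorted with cumulative weight:
  y=0 (F, w=100) cum 100
  y=1 (G, w=7) cum 107
  y=2 (C, w=70) cum 177  ← median
  y=4 (E, w=7) cum 184
  y=5 (B, w=11) cum 195
  y=9 (D, w=60) cum 255
  y=11 (A, w=7) cum 262
⇒ y* = 2

(8, 2)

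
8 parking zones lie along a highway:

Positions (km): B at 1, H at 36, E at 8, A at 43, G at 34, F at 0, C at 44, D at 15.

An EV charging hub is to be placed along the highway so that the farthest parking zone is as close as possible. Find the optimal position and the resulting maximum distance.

The 1-center on a line is the midpoint of the two extreme points: leftmost at 0, rightmost at 44.
Optimal location = (0 + 44)/2 = 22; maximum distance = (44 − 0)/2 = 22.

location 22, max distance 22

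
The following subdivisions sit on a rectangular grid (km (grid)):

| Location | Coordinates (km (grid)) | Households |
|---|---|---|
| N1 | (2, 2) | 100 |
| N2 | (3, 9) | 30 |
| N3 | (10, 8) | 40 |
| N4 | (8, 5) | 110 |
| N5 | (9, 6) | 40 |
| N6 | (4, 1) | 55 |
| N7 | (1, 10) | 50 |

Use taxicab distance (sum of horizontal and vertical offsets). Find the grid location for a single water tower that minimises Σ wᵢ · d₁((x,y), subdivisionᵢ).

(4, 5)

Manhattan distance separates: Σwᵢ(|x−xᵢ|+|y−yᵢ|) = Σwᵢ|x−xᵢ| + Σwᵢ|y−yᵢ|, so x and y are optimised independently as 1-D weighted medians.
Total weight W = 425; half = 212.5.
x-coordinate, sorted with cumulative weight:
  x=1 (N7, w=50) cum 50
  x=2 (N1, w=100) cum 150
  x=3 (N2, w=30) cum 180
  x=4 (N6, w=55) cum 235  ← median
  x=8 (N4, w=110) cum 345
  x=9 (N5, w=40) cum 385
  x=10 (N3, w=40) cum 425
⇒ x* = 4
y-coordinate, sorted with cumulative weight:
  y=1 (N6, w=55) cum 55
  y=2 (N1, w=100) cum 155
  y=5 (N4, w=110) cum 265  ← median
  y=6 (N5, w=40) cum 305
  y=8 (N3, w=40) cum 345
  y=9 (N2, w=30) cum 375
  y=10 (N7, w=50) cum 425
⇒ y* = 5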